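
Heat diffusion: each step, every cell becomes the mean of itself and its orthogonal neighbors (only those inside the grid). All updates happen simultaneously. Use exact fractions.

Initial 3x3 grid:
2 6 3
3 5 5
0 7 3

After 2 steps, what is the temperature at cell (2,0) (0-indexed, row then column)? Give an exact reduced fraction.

Step 1: cell (2,0) = 10/3
Step 2: cell (2,0) = 115/36
Full grid after step 2:
  61/18 263/60 38/9
  147/40 389/100 283/60
  115/36 1037/240 17/4

Answer: 115/36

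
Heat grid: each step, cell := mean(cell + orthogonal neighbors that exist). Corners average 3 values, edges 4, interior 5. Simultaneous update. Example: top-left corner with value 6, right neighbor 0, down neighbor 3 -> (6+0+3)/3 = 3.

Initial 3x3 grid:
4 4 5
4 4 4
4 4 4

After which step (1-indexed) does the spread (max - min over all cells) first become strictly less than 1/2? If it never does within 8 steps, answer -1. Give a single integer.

Answer: 1

Derivation:
Step 1: max=13/3, min=4, spread=1/3
  -> spread < 1/2 first at step 1
Step 2: max=77/18, min=4, spread=5/18
Step 3: max=905/216, min=4, spread=41/216
Step 4: max=53971/12960, min=1451/360, spread=347/2592
Step 5: max=3217337/777600, min=14557/3600, spread=2921/31104
Step 6: max=192452539/46656000, min=1753483/432000, spread=24611/373248
Step 7: max=11516162033/2799360000, min=39536741/9720000, spread=207329/4478976
Step 8: max=689876352451/167961600000, min=2112401599/518400000, spread=1746635/53747712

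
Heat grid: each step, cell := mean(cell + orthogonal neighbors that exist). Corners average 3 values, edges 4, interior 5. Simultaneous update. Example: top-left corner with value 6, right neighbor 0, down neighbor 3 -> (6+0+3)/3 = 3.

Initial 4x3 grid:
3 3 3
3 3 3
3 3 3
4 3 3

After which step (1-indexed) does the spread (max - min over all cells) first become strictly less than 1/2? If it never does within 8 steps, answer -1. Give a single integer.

Answer: 1

Derivation:
Step 1: max=10/3, min=3, spread=1/3
  -> spread < 1/2 first at step 1
Step 2: max=59/18, min=3, spread=5/18
Step 3: max=689/216, min=3, spread=41/216
Step 4: max=81977/25920, min=3, spread=4217/25920
Step 5: max=4874749/1555200, min=21679/7200, spread=38417/311040
Step 6: max=291136211/93312000, min=434597/144000, spread=1903471/18662400
Step 7: max=17397149089/5598720000, min=13075759/4320000, spread=18038617/223948800
Step 8: max=1041037782851/335923200000, min=1179326759/388800000, spread=883978523/13436928000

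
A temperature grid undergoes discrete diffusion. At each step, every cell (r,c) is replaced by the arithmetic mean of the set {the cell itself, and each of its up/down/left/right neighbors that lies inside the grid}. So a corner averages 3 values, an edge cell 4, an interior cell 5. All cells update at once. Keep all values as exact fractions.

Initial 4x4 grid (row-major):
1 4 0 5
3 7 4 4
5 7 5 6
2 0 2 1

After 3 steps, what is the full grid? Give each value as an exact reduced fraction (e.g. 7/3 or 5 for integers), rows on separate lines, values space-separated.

After step 1:
  8/3 3 13/4 3
  4 5 4 19/4
  17/4 24/5 24/5 4
  7/3 11/4 2 3
After step 2:
  29/9 167/48 53/16 11/3
  191/48 104/25 109/25 63/16
  923/240 108/25 98/25 331/80
  28/9 713/240 251/80 3
After step 3:
  769/216 25513/7200 8891/2400 131/36
  27373/7200 12179/3000 1969/500 9661/2400
  27461/7200 1153/300 159/40 2999/800
  1787/540 24371/7200 7817/2400 137/40

Answer: 769/216 25513/7200 8891/2400 131/36
27373/7200 12179/3000 1969/500 9661/2400
27461/7200 1153/300 159/40 2999/800
1787/540 24371/7200 7817/2400 137/40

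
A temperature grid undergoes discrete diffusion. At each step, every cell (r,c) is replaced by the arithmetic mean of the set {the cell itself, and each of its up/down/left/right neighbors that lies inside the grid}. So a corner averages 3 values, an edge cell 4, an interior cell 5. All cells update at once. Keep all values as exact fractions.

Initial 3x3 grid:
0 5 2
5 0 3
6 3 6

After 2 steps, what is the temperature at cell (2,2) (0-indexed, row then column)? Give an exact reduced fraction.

Answer: 7/2

Derivation:
Step 1: cell (2,2) = 4
Step 2: cell (2,2) = 7/2
Full grid after step 2:
  47/18 697/240 47/18
  279/80 71/25 797/240
  67/18 937/240 7/2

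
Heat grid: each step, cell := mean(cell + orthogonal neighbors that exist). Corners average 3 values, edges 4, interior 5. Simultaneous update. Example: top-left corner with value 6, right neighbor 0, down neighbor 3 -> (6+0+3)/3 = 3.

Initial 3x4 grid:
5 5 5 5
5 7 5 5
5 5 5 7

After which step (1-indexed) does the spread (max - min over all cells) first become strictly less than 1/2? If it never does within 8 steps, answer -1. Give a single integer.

Step 1: max=17/3, min=5, spread=2/3
Step 2: max=50/9, min=31/6, spread=7/18
  -> spread < 1/2 first at step 2
Step 3: max=5927/1080, min=6293/1200, spread=2633/10800
Step 4: max=293479/54000, min=190261/36000, spread=647/4320
Step 5: max=21054617/3888000, min=6866539/1296000, spread=455/3888
Step 6: max=1258024603/233280000, min=413139101/77760000, spread=186073/2332800
Step 7: max=75344837177/13996800000, min=24809418559/4665600000, spread=1833163/27993600
Step 8: max=4512415033243/839808000000, min=1490670609581/279936000000, spread=80806409/1679616000

Answer: 2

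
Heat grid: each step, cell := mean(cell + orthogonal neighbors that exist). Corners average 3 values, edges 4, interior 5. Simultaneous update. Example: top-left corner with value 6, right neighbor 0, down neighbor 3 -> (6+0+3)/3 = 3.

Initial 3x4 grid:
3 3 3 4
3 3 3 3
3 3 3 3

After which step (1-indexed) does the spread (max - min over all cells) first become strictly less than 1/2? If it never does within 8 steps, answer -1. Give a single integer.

Step 1: max=10/3, min=3, spread=1/3
  -> spread < 1/2 first at step 1
Step 2: max=59/18, min=3, spread=5/18
Step 3: max=689/216, min=3, spread=41/216
Step 4: max=81977/25920, min=3, spread=4217/25920
Step 5: max=4874749/1555200, min=21679/7200, spread=38417/311040
Step 6: max=291136211/93312000, min=434597/144000, spread=1903471/18662400
Step 7: max=17397149089/5598720000, min=13075759/4320000, spread=18038617/223948800
Step 8: max=1041037782851/335923200000, min=1179326759/388800000, spread=883978523/13436928000

Answer: 1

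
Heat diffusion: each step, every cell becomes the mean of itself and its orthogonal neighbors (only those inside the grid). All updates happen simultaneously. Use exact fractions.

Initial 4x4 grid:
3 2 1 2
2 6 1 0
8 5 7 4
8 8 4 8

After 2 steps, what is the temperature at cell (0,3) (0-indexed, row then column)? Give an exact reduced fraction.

Answer: 17/12

Derivation:
Step 1: cell (0,3) = 1
Step 2: cell (0,3) = 17/12
Full grid after step 2:
  121/36 301/120 17/8 17/12
  481/120 83/20 273/100 21/8
  253/40 131/25 51/10 481/120
  20/3 139/20 169/30 101/18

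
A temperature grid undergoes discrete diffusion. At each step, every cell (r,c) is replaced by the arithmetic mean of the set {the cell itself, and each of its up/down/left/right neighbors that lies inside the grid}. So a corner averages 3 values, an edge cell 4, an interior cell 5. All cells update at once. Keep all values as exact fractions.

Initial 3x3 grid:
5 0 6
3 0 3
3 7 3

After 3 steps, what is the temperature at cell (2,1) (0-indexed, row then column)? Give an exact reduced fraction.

Step 1: cell (2,1) = 13/4
Step 2: cell (2,1) = 871/240
Step 3: cell (2,1) = 48497/14400
Full grid after step 3:
  3083/1080 40547/14400 2137/720
  14549/4800 18689/6000 11293/3600
  1829/540 48497/14400 7481/2160

Answer: 48497/14400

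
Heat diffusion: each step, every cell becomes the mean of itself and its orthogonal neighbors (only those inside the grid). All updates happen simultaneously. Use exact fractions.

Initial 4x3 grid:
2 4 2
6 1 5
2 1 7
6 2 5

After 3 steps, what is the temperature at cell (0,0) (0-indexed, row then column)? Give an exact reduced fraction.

Answer: 2353/720

Derivation:
Step 1: cell (0,0) = 4
Step 2: cell (0,0) = 3
Step 3: cell (0,0) = 2353/720
Full grid after step 3:
  2353/720 9001/2880 3737/1080
  47/15 257/75 4997/1440
  2459/720 1361/400 5573/1440
  1829/540 593/160 8371/2160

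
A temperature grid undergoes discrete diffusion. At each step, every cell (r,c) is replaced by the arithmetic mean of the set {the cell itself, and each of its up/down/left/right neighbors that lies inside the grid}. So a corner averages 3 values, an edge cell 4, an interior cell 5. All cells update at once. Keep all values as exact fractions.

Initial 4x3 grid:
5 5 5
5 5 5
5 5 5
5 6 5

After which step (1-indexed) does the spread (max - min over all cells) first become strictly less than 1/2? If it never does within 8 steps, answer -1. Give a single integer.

Answer: 1

Derivation:
Step 1: max=16/3, min=5, spread=1/3
  -> spread < 1/2 first at step 1
Step 2: max=1267/240, min=5, spread=67/240
Step 3: max=11237/2160, min=5, spread=437/2160
Step 4: max=4477531/864000, min=5009/1000, spread=29951/172800
Step 5: max=40095821/7776000, min=16954/3375, spread=206761/1555200
Step 6: max=16008195571/3110400000, min=27165671/5400000, spread=14430763/124416000
Step 7: max=958227741689/186624000000, min=2177652727/432000000, spread=139854109/1492992000
Step 8: max=57409671890251/11197440000000, min=196251228977/38880000000, spread=7114543559/89579520000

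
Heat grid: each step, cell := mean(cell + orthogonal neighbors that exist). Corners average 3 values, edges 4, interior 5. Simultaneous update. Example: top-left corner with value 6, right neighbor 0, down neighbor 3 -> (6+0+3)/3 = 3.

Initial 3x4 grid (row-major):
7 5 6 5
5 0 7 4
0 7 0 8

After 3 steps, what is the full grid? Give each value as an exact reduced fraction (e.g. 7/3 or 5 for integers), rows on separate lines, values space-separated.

Answer: 10033/2160 31897/7200 4103/800 3563/720
6823/1800 13283/3000 4301/1000 511/100
2711/720 8449/2400 10759/2400 3223/720

Derivation:
After step 1:
  17/3 9/2 23/4 5
  3 24/5 17/5 6
  4 7/4 11/2 4
After step 2:
  79/18 1243/240 373/80 67/12
  131/30 349/100 509/100 23/5
  35/12 321/80 293/80 31/6
After step 3:
  10033/2160 31897/7200 4103/800 3563/720
  6823/1800 13283/3000 4301/1000 511/100
  2711/720 8449/2400 10759/2400 3223/720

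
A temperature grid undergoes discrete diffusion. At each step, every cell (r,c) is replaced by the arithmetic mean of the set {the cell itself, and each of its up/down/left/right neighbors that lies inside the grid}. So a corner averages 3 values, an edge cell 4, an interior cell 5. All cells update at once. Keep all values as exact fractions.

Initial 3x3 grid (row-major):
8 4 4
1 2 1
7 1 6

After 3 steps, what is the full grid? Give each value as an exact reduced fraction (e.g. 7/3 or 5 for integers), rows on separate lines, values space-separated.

After step 1:
  13/3 9/2 3
  9/2 9/5 13/4
  3 4 8/3
After step 2:
  40/9 409/120 43/12
  409/120 361/100 643/240
  23/6 43/15 119/36
After step 3:
  2027/540 27083/7200 2321/720
  27533/7200 6389/2000 47441/14400
  1213/360 6127/1800 6373/2160

Answer: 2027/540 27083/7200 2321/720
27533/7200 6389/2000 47441/14400
1213/360 6127/1800 6373/2160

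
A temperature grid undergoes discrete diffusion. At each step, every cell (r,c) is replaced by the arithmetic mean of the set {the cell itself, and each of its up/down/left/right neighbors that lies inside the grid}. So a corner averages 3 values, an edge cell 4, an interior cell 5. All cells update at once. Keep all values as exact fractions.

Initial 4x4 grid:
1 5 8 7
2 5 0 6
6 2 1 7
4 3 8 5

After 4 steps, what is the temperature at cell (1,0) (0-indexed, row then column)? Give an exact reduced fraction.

Answer: 12046/3375

Derivation:
Step 1: cell (1,0) = 7/2
Step 2: cell (1,0) = 187/60
Step 3: cell (1,0) = 3179/900
Step 4: cell (1,0) = 12046/3375
Full grid after step 4:
  240457/64800 859939/216000 333737/72000 54059/10800
  12046/3375 140183/36000 43991/10000 353057/72000
  10009/2700 348157/90000 785557/180000 1029667/216000
  125059/32400 87893/21600 480461/108000 61859/12960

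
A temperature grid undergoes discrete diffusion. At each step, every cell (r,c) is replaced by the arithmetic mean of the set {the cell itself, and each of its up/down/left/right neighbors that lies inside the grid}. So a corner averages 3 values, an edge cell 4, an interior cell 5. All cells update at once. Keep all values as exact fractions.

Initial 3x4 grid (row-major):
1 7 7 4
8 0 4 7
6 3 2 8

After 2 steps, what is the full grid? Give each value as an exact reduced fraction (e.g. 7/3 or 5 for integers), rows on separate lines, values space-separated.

Answer: 77/18 1139/240 77/16 23/4
383/80 373/100 239/50 257/48
73/18 64/15 25/6 47/9

Derivation:
After step 1:
  16/3 15/4 11/2 6
  15/4 22/5 4 23/4
  17/3 11/4 17/4 17/3
After step 2:
  77/18 1139/240 77/16 23/4
  383/80 373/100 239/50 257/48
  73/18 64/15 25/6 47/9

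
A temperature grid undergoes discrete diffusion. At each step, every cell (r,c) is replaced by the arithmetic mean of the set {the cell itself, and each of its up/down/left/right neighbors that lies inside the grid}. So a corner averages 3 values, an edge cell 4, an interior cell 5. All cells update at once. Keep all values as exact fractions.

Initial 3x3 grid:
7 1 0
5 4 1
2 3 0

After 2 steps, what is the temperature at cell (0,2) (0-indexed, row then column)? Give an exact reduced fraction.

Step 1: cell (0,2) = 2/3
Step 2: cell (0,2) = 59/36
Full grid after step 2:
  71/18 27/10 59/36
  449/120 69/25 121/80
  121/36 583/240 29/18

Answer: 59/36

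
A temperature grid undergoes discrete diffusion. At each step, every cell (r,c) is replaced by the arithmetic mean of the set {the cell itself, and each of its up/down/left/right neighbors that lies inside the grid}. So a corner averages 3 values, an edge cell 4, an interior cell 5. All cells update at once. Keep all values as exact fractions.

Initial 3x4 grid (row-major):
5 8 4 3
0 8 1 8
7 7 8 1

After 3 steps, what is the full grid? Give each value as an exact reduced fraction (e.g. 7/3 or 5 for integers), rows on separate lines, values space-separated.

After step 1:
  13/3 25/4 4 5
  5 24/5 29/5 13/4
  14/3 15/2 17/4 17/3
After step 2:
  187/36 1163/240 421/80 49/12
  47/10 587/100 221/50 1183/240
  103/18 1273/240 1393/240 79/18
After step 3:
  10613/2160 38111/7200 11167/2400 571/120
  3223/600 1257/250 31543/6000 64157/14400
  11323/2160 40861/7200 35851/7200 1361/270

Answer: 10613/2160 38111/7200 11167/2400 571/120
3223/600 1257/250 31543/6000 64157/14400
11323/2160 40861/7200 35851/7200 1361/270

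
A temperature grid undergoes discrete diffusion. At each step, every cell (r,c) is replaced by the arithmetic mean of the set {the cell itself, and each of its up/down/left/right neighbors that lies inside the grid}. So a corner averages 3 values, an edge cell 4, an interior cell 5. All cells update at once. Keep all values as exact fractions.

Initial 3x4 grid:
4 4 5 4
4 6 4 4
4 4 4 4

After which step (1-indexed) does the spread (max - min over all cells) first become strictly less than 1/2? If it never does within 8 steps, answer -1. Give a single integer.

Answer: 3

Derivation:
Step 1: max=19/4, min=4, spread=3/4
Step 2: max=91/20, min=4, spread=11/20
Step 3: max=89/20, min=1501/360, spread=101/360
  -> spread < 1/2 first at step 3
Step 4: max=18953/4320, min=9019/2160, spread=61/288
Step 5: max=157241/36000, min=3655/864, spread=464/3375
Step 6: max=67784513/15552000, min=16482667/3888000, spread=370769/3110400
Step 7: max=4053405907/933120000, min=993654793/233280000, spread=5252449/62208000
Step 8: max=242942597993/55987200000, min=737324507/172800000, spread=161978309/2239488000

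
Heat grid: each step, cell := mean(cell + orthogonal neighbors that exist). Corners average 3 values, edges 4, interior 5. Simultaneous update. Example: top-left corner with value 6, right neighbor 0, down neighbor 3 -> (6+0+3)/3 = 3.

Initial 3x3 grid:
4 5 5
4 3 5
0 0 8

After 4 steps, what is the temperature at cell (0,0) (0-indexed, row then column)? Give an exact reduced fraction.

Answer: 7402/2025

Derivation:
Step 1: cell (0,0) = 13/3
Step 2: cell (0,0) = 34/9
Step 3: cell (0,0) = 494/135
Step 4: cell (0,0) = 7402/2025
Full grid after step 4:
  7402/2025 3452651/864000 93163/21600
  2856901/864000 37017/10000 3526151/864000
  197789/64800 2916901/864000 123007/32400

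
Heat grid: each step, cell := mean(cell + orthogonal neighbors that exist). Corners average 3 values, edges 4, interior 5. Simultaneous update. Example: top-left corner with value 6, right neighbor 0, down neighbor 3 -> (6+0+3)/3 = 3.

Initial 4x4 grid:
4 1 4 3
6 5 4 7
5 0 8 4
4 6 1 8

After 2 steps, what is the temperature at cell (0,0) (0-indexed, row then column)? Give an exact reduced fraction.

Step 1: cell (0,0) = 11/3
Step 2: cell (0,0) = 73/18
Full grid after step 2:
  73/18 401/120 503/120 73/18
  937/240 221/50 197/50 1291/240
  371/80 179/50 263/50 1139/240
  23/6 183/40 487/120 101/18

Answer: 73/18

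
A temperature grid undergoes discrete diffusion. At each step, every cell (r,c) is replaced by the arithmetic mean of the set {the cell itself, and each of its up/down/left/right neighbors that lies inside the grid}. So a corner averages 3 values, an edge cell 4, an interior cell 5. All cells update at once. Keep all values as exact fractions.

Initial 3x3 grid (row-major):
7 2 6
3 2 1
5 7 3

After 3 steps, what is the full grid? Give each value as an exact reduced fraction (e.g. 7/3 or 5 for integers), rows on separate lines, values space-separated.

Answer: 283/72 715/192 487/144
791/192 889/240 503/144
301/72 2285/576 1553/432

Derivation:
After step 1:
  4 17/4 3
  17/4 3 3
  5 17/4 11/3
After step 2:
  25/6 57/16 41/12
  65/16 15/4 19/6
  9/2 191/48 131/36
After step 3:
  283/72 715/192 487/144
  791/192 889/240 503/144
  301/72 2285/576 1553/432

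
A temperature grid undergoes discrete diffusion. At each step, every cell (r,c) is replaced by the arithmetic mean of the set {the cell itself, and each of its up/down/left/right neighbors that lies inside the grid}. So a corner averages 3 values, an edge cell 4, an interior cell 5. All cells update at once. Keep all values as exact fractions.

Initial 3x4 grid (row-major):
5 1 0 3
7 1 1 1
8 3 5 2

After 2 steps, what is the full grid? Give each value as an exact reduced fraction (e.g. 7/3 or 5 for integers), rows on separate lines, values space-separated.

Answer: 34/9 149/60 89/60 13/9
1091/240 309/100 199/100 147/80
31/6 39/10 169/60 43/18

Derivation:
After step 1:
  13/3 7/4 5/4 4/3
  21/4 13/5 8/5 7/4
  6 17/4 11/4 8/3
After step 2:
  34/9 149/60 89/60 13/9
  1091/240 309/100 199/100 147/80
  31/6 39/10 169/60 43/18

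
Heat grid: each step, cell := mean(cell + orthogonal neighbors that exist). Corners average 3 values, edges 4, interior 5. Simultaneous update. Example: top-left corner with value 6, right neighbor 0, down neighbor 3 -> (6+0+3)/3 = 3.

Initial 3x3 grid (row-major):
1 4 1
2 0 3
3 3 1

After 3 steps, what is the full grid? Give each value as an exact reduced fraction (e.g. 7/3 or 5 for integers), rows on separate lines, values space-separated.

Answer: 1121/540 4493/2400 4459/2160
1531/800 529/250 8911/4800
4669/2160 3087/1600 1121/540

Derivation:
After step 1:
  7/3 3/2 8/3
  3/2 12/5 5/4
  8/3 7/4 7/3
After step 2:
  16/9 89/40 65/36
  89/40 42/25 173/80
  71/36 183/80 16/9
After step 3:
  1121/540 4493/2400 4459/2160
  1531/800 529/250 8911/4800
  4669/2160 3087/1600 1121/540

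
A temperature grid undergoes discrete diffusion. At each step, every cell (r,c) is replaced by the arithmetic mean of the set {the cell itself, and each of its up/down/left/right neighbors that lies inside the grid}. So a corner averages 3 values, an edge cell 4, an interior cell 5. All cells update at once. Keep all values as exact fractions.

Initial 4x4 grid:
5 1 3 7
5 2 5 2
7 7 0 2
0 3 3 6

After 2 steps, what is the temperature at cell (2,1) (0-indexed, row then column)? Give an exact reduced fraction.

Answer: 96/25

Derivation:
Step 1: cell (2,1) = 19/5
Step 2: cell (2,1) = 96/25
Full grid after step 2:
  67/18 173/48 263/80 4
  103/24 177/50 89/25 129/40
  499/120 96/25 151/50 407/120
  34/9 803/240 799/240 55/18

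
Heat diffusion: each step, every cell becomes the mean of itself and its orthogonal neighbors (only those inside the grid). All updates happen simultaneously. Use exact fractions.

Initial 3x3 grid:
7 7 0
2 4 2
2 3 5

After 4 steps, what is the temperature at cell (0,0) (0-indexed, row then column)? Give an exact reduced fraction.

Answer: 510727/129600

Derivation:
Step 1: cell (0,0) = 16/3
Step 2: cell (0,0) = 163/36
Step 3: cell (0,0) = 8921/2160
Step 4: cell (0,0) = 510727/129600
Full grid after step 4:
  510727/129600 1639717/432000 52003/14400
  3208309/864000 214943/60000 2952809/864000
  451627/129600 1450967/432000 424927/129600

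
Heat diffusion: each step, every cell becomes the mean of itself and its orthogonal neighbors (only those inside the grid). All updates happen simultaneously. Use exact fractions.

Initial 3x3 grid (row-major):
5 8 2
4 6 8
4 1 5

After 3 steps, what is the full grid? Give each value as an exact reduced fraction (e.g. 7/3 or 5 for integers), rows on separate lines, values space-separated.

Answer: 2791/540 76433/14400 1969/360
67583/14400 29771/6000 73433/14400
1031/240 15977/3600 10249/2160

Derivation:
After step 1:
  17/3 21/4 6
  19/4 27/5 21/4
  3 4 14/3
After step 2:
  47/9 1339/240 11/2
  1129/240 493/100 1279/240
  47/12 64/15 167/36
After step 3:
  2791/540 76433/14400 1969/360
  67583/14400 29771/6000 73433/14400
  1031/240 15977/3600 10249/2160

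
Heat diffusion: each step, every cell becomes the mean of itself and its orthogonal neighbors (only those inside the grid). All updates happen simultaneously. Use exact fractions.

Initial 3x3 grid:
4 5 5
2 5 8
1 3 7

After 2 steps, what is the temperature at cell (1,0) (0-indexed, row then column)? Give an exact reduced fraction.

Step 1: cell (1,0) = 3
Step 2: cell (1,0) = 199/60
Full grid after step 2:
  137/36 1141/240 17/3
  199/60 113/25 457/80
  3 83/20 65/12

Answer: 199/60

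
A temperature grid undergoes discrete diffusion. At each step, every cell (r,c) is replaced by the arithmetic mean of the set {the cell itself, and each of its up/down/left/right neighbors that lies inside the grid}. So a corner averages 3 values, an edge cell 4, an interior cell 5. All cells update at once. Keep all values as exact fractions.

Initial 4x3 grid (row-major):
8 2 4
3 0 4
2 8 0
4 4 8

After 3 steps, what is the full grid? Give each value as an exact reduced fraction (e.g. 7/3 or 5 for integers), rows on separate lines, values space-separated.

After step 1:
  13/3 7/2 10/3
  13/4 17/5 2
  17/4 14/5 5
  10/3 6 4
After step 2:
  133/36 437/120 53/18
  457/120 299/100 103/30
  409/120 429/100 69/20
  163/36 121/30 5
After step 3:
  1003/270 23887/7200 3607/1080
  12511/3600 5449/1500 721/225
  14431/3600 10903/3000 1213/300
  4309/1080 8033/1800 749/180

Answer: 1003/270 23887/7200 3607/1080
12511/3600 5449/1500 721/225
14431/3600 10903/3000 1213/300
4309/1080 8033/1800 749/180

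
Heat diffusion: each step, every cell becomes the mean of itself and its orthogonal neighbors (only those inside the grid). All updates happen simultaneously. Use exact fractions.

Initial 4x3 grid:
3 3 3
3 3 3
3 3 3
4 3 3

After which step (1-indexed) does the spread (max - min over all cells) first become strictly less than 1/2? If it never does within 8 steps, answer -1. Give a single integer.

Answer: 1

Derivation:
Step 1: max=10/3, min=3, spread=1/3
  -> spread < 1/2 first at step 1
Step 2: max=59/18, min=3, spread=5/18
Step 3: max=689/216, min=3, spread=41/216
Step 4: max=81977/25920, min=3, spread=4217/25920
Step 5: max=4874749/1555200, min=21679/7200, spread=38417/311040
Step 6: max=291136211/93312000, min=434597/144000, spread=1903471/18662400
Step 7: max=17397149089/5598720000, min=13075759/4320000, spread=18038617/223948800
Step 8: max=1041037782851/335923200000, min=1179326759/388800000, spread=883978523/13436928000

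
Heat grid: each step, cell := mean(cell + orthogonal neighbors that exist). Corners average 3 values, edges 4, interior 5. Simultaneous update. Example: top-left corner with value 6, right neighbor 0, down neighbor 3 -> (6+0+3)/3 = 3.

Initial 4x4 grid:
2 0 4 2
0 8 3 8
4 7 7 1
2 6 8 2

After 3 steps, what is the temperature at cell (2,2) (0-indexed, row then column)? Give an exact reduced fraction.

Answer: 14297/3000

Derivation:
Step 1: cell (2,2) = 26/5
Step 2: cell (2,2) = 557/100
Step 3: cell (2,2) = 14297/3000
Full grid after step 3:
  2813/1080 991/288 25543/7200 1763/432
  5111/1440 2257/600 27661/6000 14819/3600
  3243/800 9909/2000 14297/3000 17183/3600
  3383/720 987/200 9349/1800 5021/1080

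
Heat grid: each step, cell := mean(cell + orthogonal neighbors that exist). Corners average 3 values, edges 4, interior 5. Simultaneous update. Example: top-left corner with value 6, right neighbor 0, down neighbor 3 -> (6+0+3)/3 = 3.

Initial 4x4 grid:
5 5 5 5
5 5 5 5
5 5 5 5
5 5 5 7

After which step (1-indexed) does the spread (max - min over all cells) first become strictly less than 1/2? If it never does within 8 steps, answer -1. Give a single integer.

Step 1: max=17/3, min=5, spread=2/3
Step 2: max=50/9, min=5, spread=5/9
Step 3: max=581/108, min=5, spread=41/108
  -> spread < 1/2 first at step 3
Step 4: max=17243/3240, min=5, spread=1043/3240
Step 5: max=511553/97200, min=5, spread=25553/97200
Step 6: max=15251459/2916000, min=45079/9000, spread=645863/2916000
Step 7: max=455041691/87480000, min=300971/60000, spread=16225973/87480000
Step 8: max=13599477983/2624400000, min=135701/27000, spread=409340783/2624400000

Answer: 3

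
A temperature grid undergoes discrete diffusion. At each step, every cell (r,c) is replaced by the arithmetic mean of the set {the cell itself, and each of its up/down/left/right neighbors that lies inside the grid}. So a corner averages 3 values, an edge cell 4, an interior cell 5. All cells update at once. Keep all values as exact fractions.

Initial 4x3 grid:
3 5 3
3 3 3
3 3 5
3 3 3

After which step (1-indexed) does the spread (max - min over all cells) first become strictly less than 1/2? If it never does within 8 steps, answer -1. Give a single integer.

Step 1: max=11/3, min=3, spread=2/3
Step 2: max=427/120, min=3, spread=67/120
Step 3: max=3827/1080, min=281/90, spread=91/216
  -> spread < 1/2 first at step 3
Step 4: max=226723/64800, min=8557/2700, spread=4271/12960
Step 5: max=13492997/3888000, min=19289/6000, spread=39749/155520
Step 6: max=803738023/233280000, min=3941419/1215000, spread=1879423/9331200
Step 7: max=47948311157/13996800000, min=952679959/291600000, spread=3551477/22394880
Step 8: max=2863779076063/839808000000, min=4788151213/1458000000, spread=846431819/6718464000

Answer: 3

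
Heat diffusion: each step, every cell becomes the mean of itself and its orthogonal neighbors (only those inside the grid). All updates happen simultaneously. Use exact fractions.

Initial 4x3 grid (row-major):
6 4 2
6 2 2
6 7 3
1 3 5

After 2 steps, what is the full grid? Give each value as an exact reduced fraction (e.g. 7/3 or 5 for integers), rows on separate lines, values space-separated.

Answer: 83/18 157/40 101/36
293/60 383/100 401/120
263/60 433/100 431/120
37/9 19/5 143/36

Derivation:
After step 1:
  16/3 7/2 8/3
  5 21/5 9/4
  5 21/5 17/4
  10/3 4 11/3
After step 2:
  83/18 157/40 101/36
  293/60 383/100 401/120
  263/60 433/100 431/120
  37/9 19/5 143/36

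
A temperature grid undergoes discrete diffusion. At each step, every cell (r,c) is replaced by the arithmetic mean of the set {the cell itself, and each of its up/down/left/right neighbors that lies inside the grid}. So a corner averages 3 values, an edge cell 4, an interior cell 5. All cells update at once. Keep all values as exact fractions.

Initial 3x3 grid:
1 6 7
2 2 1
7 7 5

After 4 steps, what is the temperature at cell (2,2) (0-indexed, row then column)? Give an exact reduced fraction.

Answer: 139483/32400

Derivation:
Step 1: cell (2,2) = 13/3
Step 2: cell (2,2) = 40/9
Step 3: cell (2,2) = 2369/540
Step 4: cell (2,2) = 139483/32400
Full grid after step 4:
  40711/10800 836011/216000 516857/129600
  427693/108000 22777/5625 1194223/288000
  542407/129600 3693919/864000 139483/32400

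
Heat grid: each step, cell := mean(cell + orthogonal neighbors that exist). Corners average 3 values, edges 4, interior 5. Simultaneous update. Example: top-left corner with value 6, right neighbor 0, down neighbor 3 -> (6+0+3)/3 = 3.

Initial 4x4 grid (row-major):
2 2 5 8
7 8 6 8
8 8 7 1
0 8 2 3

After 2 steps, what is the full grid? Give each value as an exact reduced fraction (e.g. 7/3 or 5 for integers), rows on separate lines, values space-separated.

After step 1:
  11/3 17/4 21/4 7
  25/4 31/5 34/5 23/4
  23/4 39/5 24/5 19/4
  16/3 9/2 5 2
After step 2:
  85/18 581/120 233/40 6
  82/15 313/50 144/25 243/40
  377/60 581/100 583/100 173/40
  187/36 679/120 163/40 47/12

Answer: 85/18 581/120 233/40 6
82/15 313/50 144/25 243/40
377/60 581/100 583/100 173/40
187/36 679/120 163/40 47/12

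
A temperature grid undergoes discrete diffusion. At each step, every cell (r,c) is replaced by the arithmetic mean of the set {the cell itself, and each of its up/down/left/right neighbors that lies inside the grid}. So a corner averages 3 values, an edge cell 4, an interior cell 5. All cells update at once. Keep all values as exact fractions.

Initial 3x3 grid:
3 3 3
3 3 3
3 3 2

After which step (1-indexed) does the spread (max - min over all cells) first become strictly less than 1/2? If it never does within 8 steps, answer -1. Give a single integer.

Answer: 1

Derivation:
Step 1: max=3, min=8/3, spread=1/3
  -> spread < 1/2 first at step 1
Step 2: max=3, min=49/18, spread=5/18
Step 3: max=3, min=607/216, spread=41/216
Step 4: max=1069/360, min=36749/12960, spread=347/2592
Step 5: max=10643/3600, min=2225863/777600, spread=2921/31104
Step 6: max=1270517/432000, min=134139461/46656000, spread=24611/373248
Step 7: max=28503259/9720000, min=8079357967/2799360000, spread=207329/4478976
Step 8: max=1516398401/518400000, min=485854847549/167961600000, spread=1746635/53747712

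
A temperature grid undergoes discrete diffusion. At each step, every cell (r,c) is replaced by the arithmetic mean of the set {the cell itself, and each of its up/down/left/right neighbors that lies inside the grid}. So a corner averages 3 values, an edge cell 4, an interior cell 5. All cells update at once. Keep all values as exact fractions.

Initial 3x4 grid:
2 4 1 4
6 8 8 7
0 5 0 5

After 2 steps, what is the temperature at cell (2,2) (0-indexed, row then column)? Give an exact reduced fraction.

Step 1: cell (2,2) = 9/2
Step 2: cell (2,2) = 331/80
Full grid after step 2:
  47/12 91/20 21/5 19/4
  67/15 22/5 103/20 47/10
  131/36 1057/240 331/80 29/6

Answer: 331/80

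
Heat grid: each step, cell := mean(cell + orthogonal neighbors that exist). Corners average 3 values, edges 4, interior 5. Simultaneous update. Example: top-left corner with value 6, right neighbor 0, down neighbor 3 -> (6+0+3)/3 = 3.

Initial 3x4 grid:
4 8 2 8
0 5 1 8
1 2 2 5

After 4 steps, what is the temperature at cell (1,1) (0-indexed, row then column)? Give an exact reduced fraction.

Answer: 68187/20000

Derivation:
Step 1: cell (1,1) = 16/5
Step 2: cell (1,1) = 331/100
Step 3: cell (1,1) = 1637/500
Step 4: cell (1,1) = 68187/20000
Full grid after step 4:
  25127/7200 15379/4000 159551/36000 103051/21600
  144793/48000 68187/20000 80337/20000 72321/16000
  6409/2400 4439/1500 16397/4500 89351/21600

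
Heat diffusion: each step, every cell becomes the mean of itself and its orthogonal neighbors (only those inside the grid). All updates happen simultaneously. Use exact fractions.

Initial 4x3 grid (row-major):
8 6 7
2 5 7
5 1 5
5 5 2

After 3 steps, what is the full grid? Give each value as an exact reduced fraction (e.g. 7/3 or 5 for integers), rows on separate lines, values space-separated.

Answer: 11327/2160 4571/800 12397/2160
35279/7200 4837/1000 38179/7200
9823/2400 8749/2000 10223/2400
1477/360 6137/1600 184/45

Derivation:
After step 1:
  16/3 13/2 20/3
  5 21/5 6
  13/4 21/5 15/4
  5 13/4 4
After step 2:
  101/18 227/40 115/18
  1067/240 259/50 1237/240
  349/80 373/100 359/80
  23/6 329/80 11/3
After step 3:
  11327/2160 4571/800 12397/2160
  35279/7200 4837/1000 38179/7200
  9823/2400 8749/2000 10223/2400
  1477/360 6137/1600 184/45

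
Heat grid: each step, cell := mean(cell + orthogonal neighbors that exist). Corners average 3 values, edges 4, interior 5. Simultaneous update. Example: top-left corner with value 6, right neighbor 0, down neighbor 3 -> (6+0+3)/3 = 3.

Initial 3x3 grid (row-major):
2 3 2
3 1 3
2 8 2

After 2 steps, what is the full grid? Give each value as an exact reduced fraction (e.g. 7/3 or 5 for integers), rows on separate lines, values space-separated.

After step 1:
  8/3 2 8/3
  2 18/5 2
  13/3 13/4 13/3
After step 2:
  20/9 41/15 20/9
  63/20 257/100 63/20
  115/36 931/240 115/36

Answer: 20/9 41/15 20/9
63/20 257/100 63/20
115/36 931/240 115/36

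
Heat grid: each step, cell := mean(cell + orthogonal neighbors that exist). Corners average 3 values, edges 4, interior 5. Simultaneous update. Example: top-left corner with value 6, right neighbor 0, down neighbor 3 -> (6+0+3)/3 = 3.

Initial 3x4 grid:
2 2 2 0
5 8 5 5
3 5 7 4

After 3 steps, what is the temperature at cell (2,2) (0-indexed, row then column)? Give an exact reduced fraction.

Step 1: cell (2,2) = 21/4
Step 2: cell (2,2) = 163/30
Step 3: cell (2,2) = 8771/1800
Full grid after step 3:
  181/48 3061/800 24809/7200 7349/2160
  31619/7200 26207/6000 26467/6000 28459/7200
  1019/216 18187/3600 8771/1800 5137/1080

Answer: 8771/1800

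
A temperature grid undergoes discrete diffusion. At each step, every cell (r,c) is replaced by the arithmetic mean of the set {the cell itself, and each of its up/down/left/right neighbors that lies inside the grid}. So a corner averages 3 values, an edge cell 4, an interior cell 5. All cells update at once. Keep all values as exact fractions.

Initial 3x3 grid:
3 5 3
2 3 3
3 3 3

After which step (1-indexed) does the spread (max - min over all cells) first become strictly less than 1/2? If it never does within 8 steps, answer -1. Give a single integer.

Answer: 3

Derivation:
Step 1: max=11/3, min=8/3, spread=1
Step 2: max=137/40, min=101/36, spread=223/360
Step 3: max=3611/1080, min=6307/2160, spread=61/144
  -> spread < 1/2 first at step 3
Step 4: max=211507/64800, min=384689/129600, spread=511/1728
Step 5: max=12548279/3888000, min=23480683/7776000, spread=4309/20736
Step 6: max=744874063/233280000, min=1421695001/466560000, spread=36295/248832
Step 7: max=44410755611/13996800000, min=85954889347/27993600000, spread=305773/2985984
Step 8: max=2651205952267/839808000000, min=5181664201409/1679616000000, spread=2575951/35831808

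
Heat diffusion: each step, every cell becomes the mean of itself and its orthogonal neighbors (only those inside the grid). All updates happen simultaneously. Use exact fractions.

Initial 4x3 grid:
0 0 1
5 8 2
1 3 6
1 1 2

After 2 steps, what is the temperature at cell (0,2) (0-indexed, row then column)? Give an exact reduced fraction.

Answer: 5/2

Derivation:
Step 1: cell (0,2) = 1
Step 2: cell (0,2) = 5/2
Full grid after step 2:
  89/36 511/240 5/2
  169/60 87/25 121/40
  27/10 149/50 143/40
  7/4 191/80 8/3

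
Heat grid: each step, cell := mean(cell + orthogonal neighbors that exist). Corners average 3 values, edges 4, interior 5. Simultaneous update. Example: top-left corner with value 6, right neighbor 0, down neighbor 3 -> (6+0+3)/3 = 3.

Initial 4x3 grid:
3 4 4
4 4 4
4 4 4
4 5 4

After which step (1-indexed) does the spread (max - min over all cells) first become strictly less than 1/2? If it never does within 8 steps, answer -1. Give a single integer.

Answer: 3

Derivation:
Step 1: max=13/3, min=11/3, spread=2/3
Step 2: max=1027/240, min=67/18, spread=401/720
Step 3: max=9077/2160, min=823/216, spread=847/2160
  -> spread < 1/2 first at step 3
Step 4: max=3602011/864000, min=499619/129600, spread=813653/2592000
Step 5: max=32234501/7776000, min=30240271/7776000, spread=199423/777600
Step 6: max=1923634399/466560000, min=1826718449/466560000, spread=1938319/9331200
Step 7: max=114942690341/27993600000, min=110155300891/27993600000, spread=95747789/559872000
Step 8: max=6871417997119/1679616000000, min=6636412214369/1679616000000, spread=940023131/6718464000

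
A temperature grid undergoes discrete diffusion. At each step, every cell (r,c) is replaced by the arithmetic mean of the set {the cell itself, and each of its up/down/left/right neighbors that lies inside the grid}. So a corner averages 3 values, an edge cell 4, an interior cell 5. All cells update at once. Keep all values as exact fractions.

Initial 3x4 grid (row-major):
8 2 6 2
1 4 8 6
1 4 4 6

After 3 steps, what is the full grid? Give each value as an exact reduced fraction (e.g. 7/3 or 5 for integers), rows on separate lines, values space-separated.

After step 1:
  11/3 5 9/2 14/3
  7/2 19/5 28/5 11/2
  2 13/4 11/2 16/3
After step 2:
  73/18 509/120 593/120 44/9
  389/120 423/100 249/50 211/40
  35/12 291/80 1181/240 49/9
After step 3:
  2077/540 7861/1800 17147/3600 2719/540
  25999/7200 24397/6000 9739/2000 12353/2400
  2351/720 3141/800 34169/7200 11261/2160

Answer: 2077/540 7861/1800 17147/3600 2719/540
25999/7200 24397/6000 9739/2000 12353/2400
2351/720 3141/800 34169/7200 11261/2160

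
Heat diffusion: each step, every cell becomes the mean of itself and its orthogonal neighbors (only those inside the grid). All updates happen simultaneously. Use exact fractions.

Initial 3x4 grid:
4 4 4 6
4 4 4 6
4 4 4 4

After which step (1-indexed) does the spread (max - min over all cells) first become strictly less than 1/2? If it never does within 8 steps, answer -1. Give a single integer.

Answer: 6

Derivation:
Step 1: max=16/3, min=4, spread=4/3
Step 2: max=89/18, min=4, spread=17/18
Step 3: max=5167/1080, min=4, spread=847/1080
Step 4: max=75431/16200, min=908/225, spread=2011/3240
Step 5: max=8906783/1944000, min=219713/54000, spread=199423/388800
Step 6: max=527464867/116640000, min=4435249/1080000, spread=1938319/4665600
  -> spread < 1/2 first at step 6
Step 7: max=31355277053/6998400000, min=402244199/97200000, spread=95747789/279936000
Step 8: max=1867185255127/419904000000, min=24301143941/5832000000, spread=940023131/3359232000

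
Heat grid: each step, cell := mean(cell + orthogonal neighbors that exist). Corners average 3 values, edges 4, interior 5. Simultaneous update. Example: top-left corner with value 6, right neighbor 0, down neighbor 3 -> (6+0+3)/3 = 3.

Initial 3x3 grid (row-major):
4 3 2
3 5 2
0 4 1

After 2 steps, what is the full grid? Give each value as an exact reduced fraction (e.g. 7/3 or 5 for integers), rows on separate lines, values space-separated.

After step 1:
  10/3 7/2 7/3
  3 17/5 5/2
  7/3 5/2 7/3
After step 2:
  59/18 377/120 25/9
  181/60 149/50 317/120
  47/18 317/120 22/9

Answer: 59/18 377/120 25/9
181/60 149/50 317/120
47/18 317/120 22/9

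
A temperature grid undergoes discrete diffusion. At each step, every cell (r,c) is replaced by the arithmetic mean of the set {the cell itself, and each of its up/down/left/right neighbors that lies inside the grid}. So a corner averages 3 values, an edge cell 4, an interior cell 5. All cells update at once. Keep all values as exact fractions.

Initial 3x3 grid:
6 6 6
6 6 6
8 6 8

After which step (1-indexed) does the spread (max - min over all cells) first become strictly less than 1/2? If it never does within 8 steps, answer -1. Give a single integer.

Answer: 3

Derivation:
Step 1: max=7, min=6, spread=1
Step 2: max=121/18, min=6, spread=13/18
Step 3: max=4757/720, min=443/72, spread=109/240
  -> spread < 1/2 first at step 3
Step 4: max=84389/12960, min=11161/1800, spread=20149/64800
Step 5: max=16781933/2592000, min=1623691/259200, spread=545023/2592000
Step 6: max=1000503751/155520000, min=20371237/3240000, spread=36295/248832
Step 7: max=59872370597/9331200000, min=4909735831/777600000, spread=305773/2985984
Step 8: max=3582546670159/559872000000, min=49198575497/7776000000, spread=2575951/35831808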